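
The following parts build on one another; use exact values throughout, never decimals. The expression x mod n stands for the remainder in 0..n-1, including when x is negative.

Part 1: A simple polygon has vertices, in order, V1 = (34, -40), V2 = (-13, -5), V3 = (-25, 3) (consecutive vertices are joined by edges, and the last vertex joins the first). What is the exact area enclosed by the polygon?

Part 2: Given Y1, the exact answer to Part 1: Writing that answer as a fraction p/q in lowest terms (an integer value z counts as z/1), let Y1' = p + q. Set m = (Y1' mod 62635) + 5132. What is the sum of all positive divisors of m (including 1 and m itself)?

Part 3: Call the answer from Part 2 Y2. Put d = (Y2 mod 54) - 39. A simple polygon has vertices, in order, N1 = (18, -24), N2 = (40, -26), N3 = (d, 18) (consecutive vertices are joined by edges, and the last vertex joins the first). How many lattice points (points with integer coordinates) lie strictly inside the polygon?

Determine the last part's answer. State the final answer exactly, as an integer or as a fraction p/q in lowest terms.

430

Part 1: cross terms: (34*-5 - -13*-40)=-690, (-13*3 - -25*-5)=-164, (-25*-40 - 34*3)=898; twice the area = |44| = 44; area = 22; answer 22
Part 2: Y1 = 22; threaded value p + q = 23; m = 5155; 5155 = 5 * 1031; sigma = (1 + 5) * (1 + 1031) = 6 * 1032 = 6192; answer 6192
Part 3: Y2 = 6192; d = -3; cross terms: (18*-26 - 40*-24)=492, (40*18 - -3*-26)=642, (-3*-24 - 18*18)=-252; twice the area = |882| = 882; area = 441; boundary points = 2 + 1 + 21 = 24; strictly interior points = area - boundary/2 + 1 = 430; answer 430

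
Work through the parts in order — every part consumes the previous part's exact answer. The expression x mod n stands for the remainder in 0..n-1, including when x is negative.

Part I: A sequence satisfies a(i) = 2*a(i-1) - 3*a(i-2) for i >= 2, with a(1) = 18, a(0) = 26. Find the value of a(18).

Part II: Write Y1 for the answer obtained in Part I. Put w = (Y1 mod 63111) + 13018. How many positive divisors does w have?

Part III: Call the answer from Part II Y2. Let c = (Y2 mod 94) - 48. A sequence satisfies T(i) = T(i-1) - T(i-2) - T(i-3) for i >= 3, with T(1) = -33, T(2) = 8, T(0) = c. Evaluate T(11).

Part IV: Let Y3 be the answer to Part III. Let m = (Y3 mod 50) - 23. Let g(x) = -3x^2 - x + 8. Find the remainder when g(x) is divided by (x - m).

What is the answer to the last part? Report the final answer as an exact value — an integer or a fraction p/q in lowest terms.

-1212

Part I: a(2) = 2*(18) - 3*(26) = -42; iterating: a(2)=-42, a(3)=-138, a(4)=-150, a(5)=114, a(6)=678, a(7)=1014, a(8)=-6, a(9)=-3054, a(10)=-6090, a(11)=-3018, a(12)=12234, a(13)=33522, a(14)=30342, a(15)=-39882, a(16)=-170790, a(17)=-221934, a(18)=68502; answer 68502
Part II: Y1 = 68502; w = 18409; 18409 = 41 * 449; number of divisors = (1+1) * (1+1) = 4; answer 4
Part III: Y2 = 4; c = -44; T(3) = 1*(8) - 1*(-33) - 1*(-44) = 85; iterating: T(3)=85, T(4)=110, T(5)=17, T(6)=-178, T(7)=-305, T(8)=-144, T(9)=339, T(10)=788, T(11)=593; answer 593
Part IV: Y3 = 593; m = 20; remainder = value at the root: -3*(20)^2 - 1*(20)^1 + 8 = (-1200) + (-20) + (8) = -1212; answer -1212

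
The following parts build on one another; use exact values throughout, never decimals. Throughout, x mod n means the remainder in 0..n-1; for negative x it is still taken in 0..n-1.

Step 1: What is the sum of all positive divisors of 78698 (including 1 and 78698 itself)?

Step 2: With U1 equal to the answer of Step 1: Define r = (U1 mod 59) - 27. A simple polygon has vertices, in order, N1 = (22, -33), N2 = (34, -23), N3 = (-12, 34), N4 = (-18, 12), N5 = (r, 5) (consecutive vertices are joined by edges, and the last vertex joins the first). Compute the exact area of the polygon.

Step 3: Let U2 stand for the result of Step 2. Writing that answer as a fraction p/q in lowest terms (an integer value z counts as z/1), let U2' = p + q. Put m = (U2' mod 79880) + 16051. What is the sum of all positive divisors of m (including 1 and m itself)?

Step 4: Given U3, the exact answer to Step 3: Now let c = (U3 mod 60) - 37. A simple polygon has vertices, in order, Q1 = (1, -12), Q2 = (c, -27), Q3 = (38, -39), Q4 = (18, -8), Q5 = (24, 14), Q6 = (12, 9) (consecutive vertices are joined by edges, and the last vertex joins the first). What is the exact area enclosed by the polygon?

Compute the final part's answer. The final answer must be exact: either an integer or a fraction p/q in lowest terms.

Step 1: 78698 = 2 * 19^2 * 109; sigma = (1 + 2) * (1 + 19 + 361) * (1 + 109) = 3 * 381 * 110 = 125730; answer 125730
Step 2: U1 = 125730; r = -26; cross terms: (22*-23 - 34*-33)=616, (34*34 - -12*-23)=880, (-12*12 - -18*34)=468, (-18*5 - -26*12)=222, (-26*-33 - 22*5)=748; twice the area = |2934| = 2934; area = 1467; answer 1467
Step 3: U2 = 1467; threaded value p + q = 1468; m = 17519; 17519 is prime, so its only divisors are 1 and 17519; sigma = 1 + 17519 = 17520; answer 17520
Step 4: U3 = 17520; c = -37; cross terms: (1*-27 - -37*-12)=-471, (-37*-39 - 38*-27)=2469, (38*-8 - 18*-39)=398, (18*14 - 24*-8)=444, (24*9 - 12*14)=48, (12*-12 - 1*9)=-153; twice the area = |2735| = 2735; area = 2735/2; answer 2735/2

2735/2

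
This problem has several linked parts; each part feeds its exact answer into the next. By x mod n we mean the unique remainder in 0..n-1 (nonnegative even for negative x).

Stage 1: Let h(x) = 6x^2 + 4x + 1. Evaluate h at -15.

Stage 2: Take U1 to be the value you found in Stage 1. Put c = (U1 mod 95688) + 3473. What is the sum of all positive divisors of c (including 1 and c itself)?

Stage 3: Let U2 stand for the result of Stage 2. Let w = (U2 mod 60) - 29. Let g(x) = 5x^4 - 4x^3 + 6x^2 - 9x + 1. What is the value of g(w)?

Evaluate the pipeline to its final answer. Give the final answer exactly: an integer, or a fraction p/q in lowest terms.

Stage 1: 6*(-15)^2 + 4*(-15)^1 + 1 = (1350) + (-60) + (1) = 1291; answer 1291
Stage 2: U1 = 1291; c = 4764; 4764 = 2^2 * 3 * 397; sigma = (1 + 2 + 4) * (1 + 3) * (1 + 397) = 7 * 4 * 398 = 11144; answer 11144
Stage 3: U2 = 11144; w = 15; 5*(15)^4 - 4*(15)^3 + 6*(15)^2 - 9*(15)^1 + 1 = (253125) + (-13500) + (1350) + (-135) + (1) = 240841; answer 240841

240841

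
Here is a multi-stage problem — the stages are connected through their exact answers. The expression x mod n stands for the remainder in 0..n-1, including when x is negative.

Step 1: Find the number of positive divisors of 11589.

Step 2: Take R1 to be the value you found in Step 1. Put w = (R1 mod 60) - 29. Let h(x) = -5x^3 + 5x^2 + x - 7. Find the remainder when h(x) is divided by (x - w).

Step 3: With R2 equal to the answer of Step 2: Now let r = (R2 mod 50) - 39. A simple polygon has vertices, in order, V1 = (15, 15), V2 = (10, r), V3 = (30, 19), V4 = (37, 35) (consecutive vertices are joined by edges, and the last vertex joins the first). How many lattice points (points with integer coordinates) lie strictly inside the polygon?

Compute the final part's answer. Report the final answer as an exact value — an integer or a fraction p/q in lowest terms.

Step 1: 11589 = 3 * 3863; number of divisors = (1+1) * (1+1) = 4; answer 4
Step 2: R1 = 4; w = -25; remainder = value at the root: -5*(-25)^3 + 5*(-25)^2 + 1*(-25)^1 - 7 = (78125) + (3125) + (-25) + (-7) = 81218; answer 81218
Step 3: R2 = 81218; r = -21; cross terms: (15*-21 - 10*15)=-465, (10*19 - 30*-21)=820, (30*35 - 37*19)=347, (37*15 - 15*35)=30; twice the area = |732| = 732; area = 366; boundary points = 1 + 20 + 1 + 2 = 24; strictly interior points = area - boundary/2 + 1 = 355; answer 355

355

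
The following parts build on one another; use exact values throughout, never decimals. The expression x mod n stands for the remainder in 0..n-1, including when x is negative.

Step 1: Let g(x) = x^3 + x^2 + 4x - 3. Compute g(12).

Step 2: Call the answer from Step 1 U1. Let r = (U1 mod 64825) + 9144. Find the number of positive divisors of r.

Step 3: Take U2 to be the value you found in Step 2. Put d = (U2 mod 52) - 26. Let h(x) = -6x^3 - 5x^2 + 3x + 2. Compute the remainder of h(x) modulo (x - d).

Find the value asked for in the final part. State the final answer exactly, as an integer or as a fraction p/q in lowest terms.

45942

Step 1: 1*(12)^3 + 1*(12)^2 + 4*(12)^1 - 3 = (1728) + (144) + (48) + (-3) = 1917; answer 1917
Step 2: U1 = 1917; r = 11061; 11061 = 3^2 * 1229; number of divisors = (2+1) * (1+1) = 6; answer 6
Step 3: U2 = 6; d = -20; remainder = value at the root: -6*(-20)^3 - 5*(-20)^2 + 3*(-20)^1 + 2 = (48000) + (-2000) + (-60) + (2) = 45942; answer 45942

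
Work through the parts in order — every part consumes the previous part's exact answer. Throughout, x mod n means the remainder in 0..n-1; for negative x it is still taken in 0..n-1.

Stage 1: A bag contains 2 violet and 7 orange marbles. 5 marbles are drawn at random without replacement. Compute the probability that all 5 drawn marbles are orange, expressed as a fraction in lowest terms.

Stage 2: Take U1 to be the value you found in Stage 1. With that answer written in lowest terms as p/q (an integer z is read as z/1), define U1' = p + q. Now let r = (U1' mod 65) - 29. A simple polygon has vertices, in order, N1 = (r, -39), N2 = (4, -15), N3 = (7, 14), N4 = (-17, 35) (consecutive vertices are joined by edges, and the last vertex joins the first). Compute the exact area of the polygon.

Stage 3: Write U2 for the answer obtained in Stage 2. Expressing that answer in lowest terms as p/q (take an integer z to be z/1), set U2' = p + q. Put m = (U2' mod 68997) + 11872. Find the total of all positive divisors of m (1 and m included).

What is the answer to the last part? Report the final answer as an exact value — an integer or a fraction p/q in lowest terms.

Stage 1: total draws C(9,5) = 126; favorable C(7,5) = 21; P = 1/6; answer 1/6
Stage 2: U1 = 1/6; threaded value p + q = 7; r = -22; cross terms: (-22*-15 - 4*-39)=486, (4*14 - 7*-15)=161, (7*35 - -17*14)=483, (-17*-39 - -22*35)=1433; twice the area = |2563| = 2563; area = 2563/2; answer 2563/2
Stage 3: U2 = 2563/2; threaded value p + q = 2565; m = 14437; 14437 is prime, so its only divisors are 1 and 14437; sigma = 1 + 14437 = 14438; answer 14438

14438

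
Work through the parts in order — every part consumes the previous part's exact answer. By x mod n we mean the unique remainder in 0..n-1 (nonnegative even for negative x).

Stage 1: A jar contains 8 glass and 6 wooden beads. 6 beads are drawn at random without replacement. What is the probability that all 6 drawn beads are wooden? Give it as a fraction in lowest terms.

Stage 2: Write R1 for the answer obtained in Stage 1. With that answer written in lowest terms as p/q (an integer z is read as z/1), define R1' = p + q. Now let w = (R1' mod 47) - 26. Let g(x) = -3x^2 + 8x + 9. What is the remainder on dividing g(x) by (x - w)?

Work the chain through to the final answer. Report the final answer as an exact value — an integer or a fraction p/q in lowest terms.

-722

Stage 1: total draws C(14,6) = 3003; favorable C(6,6) = 1; P = 1/3003; answer 1/3003
Stage 2: R1 = 1/3003; threaded value p + q = 3004; w = 17; remainder = value at the root: -3*(17)^2 + 8*(17)^1 + 9 = (-867) + (136) + (9) = -722; answer -722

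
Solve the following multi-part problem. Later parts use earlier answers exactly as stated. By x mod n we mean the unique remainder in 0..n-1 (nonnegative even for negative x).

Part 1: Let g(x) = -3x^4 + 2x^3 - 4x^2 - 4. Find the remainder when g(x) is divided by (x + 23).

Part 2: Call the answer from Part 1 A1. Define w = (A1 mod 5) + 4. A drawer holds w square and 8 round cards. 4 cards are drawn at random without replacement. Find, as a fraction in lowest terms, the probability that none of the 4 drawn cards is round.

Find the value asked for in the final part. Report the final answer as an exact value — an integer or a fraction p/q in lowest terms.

Part 1: remainder = value at the root: -3*(-23)^4 + 2*(-23)^3 - 4*(-23)^2 - 4 = (-839523) + (-24334) + (-2116) + (-4) = -865977; answer -865977
Part 2: A1 = -865977; w = 7; total draws C(15,4) = 1365; favorable C(7,4) = 35; P = 1/39; answer 1/39

1/39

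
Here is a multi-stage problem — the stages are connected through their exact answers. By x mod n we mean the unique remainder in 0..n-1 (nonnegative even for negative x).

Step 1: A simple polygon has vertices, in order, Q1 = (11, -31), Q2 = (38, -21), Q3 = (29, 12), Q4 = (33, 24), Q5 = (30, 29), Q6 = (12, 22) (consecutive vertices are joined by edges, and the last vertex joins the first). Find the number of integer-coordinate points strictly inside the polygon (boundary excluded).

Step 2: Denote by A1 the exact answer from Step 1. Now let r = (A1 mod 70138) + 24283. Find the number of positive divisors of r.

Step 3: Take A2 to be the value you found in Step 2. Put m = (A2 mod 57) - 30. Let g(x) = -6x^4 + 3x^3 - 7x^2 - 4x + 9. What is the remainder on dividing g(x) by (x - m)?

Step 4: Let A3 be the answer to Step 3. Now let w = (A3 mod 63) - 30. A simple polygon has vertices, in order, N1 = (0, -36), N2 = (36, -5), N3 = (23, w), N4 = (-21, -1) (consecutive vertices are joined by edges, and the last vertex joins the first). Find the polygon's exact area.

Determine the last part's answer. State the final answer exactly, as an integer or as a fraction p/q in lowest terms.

2657/2

Step 1: cross terms: (11*-21 - 38*-31)=947, (38*12 - 29*-21)=1065, (29*24 - 33*12)=300, (33*29 - 30*24)=237, (30*22 - 12*29)=312, (12*-31 - 11*22)=-614; twice the area = |2247| = 2247; area = 2247/2; boundary points = 1 + 3 + 4 + 1 + 1 + 1 = 11; strictly interior points = area - boundary/2 + 1 = 1119; answer 1119
Step 2: A1 = 1119; r = 25402; 25402 = 2 * 13 * 977; number of divisors = (1+1) * (1+1) * (1+1) = 8; answer 8
Step 3: A2 = 8; m = -22; remainder = value at the root: -6*(-22)^4 + 3*(-22)^3 - 7*(-22)^2 - 4*(-22)^1 + 9 = (-1405536) + (-31944) + (-3388) + (88) + (9) = -1440771; answer -1440771
Step 4: A3 = -1440771; w = 9; cross terms: (0*-5 - 36*-36)=1296, (36*9 - 23*-5)=439, (23*-1 - -21*9)=166, (-21*-36 - 0*-1)=756; twice the area = |2657| = 2657; area = 2657/2; answer 2657/2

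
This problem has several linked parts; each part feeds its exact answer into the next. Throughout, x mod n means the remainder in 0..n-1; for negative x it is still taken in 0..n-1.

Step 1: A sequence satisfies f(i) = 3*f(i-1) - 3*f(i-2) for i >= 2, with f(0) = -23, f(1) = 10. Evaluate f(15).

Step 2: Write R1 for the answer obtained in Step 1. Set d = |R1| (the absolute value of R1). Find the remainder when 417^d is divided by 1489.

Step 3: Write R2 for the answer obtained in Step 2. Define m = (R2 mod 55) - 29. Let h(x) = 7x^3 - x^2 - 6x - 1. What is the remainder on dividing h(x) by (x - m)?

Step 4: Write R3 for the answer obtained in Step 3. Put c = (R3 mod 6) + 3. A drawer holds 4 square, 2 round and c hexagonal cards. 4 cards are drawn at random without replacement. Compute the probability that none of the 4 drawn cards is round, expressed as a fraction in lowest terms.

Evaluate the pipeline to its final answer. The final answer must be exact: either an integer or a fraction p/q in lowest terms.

Step 1: f(2) = 3*(10) - 3*(-23) = 99; iterating: f(2)=99, f(3)=267, f(4)=504, f(5)=711, f(6)=621, f(7)=-270, f(8)=-2673, f(9)=-7209, f(10)=-13608, f(11)=-19197, f(12)=-16767, f(13)=7290, f(14)=72171, f(15)=194643; answer 194643
Step 2: R1 = 194643; d = 194643; squarings mod 1489: 417^1=417, 417^2=1165, 417^4=746, 417^8=1119, 417^16=1401, 417^32=299, 417^64=61, 417^128=743, 417^256=1119, 417^512=1401, 417^1024=299, 417^2048=61, 417^4096=743, 417^8192=1119, 417^16384=1401, 417^32768=299, 417^65536=61, 417^131072=743; 417^194643 = 417^1 * 417^2 * 417^16 * 417^64 * 417^2048 * 417^4096 * 417^8192 * 417^16384 * 417^32768 * 417^131072 = 586 (mod 1489); answer 586
Step 3: R2 = 586; m = 7; remainder = value at the root: 7*(7)^3 - 1*(7)^2 - 6*(7)^1 - 1 = (2401) + (-49) + (-42) + (-1) = 2309; answer 2309
Step 4: R3 = 2309; c = 8; total draws C(14,4) = 1001; favorable C(12,4) = 495; P = 45/91; answer 45/91

45/91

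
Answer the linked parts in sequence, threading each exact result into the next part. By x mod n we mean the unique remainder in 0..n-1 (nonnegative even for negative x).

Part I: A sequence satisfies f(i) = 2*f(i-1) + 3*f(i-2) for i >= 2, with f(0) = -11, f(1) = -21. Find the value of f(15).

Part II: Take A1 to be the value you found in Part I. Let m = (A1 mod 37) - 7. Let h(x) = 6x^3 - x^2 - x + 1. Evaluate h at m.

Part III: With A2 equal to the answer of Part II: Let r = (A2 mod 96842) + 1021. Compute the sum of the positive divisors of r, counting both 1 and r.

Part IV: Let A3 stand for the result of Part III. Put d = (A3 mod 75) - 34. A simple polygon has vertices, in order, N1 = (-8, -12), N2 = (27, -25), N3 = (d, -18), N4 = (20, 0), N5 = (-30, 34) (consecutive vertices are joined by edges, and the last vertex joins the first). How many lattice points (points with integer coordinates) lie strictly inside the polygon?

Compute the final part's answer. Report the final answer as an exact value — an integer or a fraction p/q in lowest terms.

1202

Part I: f(2) = 2*(-21) + 3*(-11) = -75; iterating: f(2)=-75, f(3)=-213, f(4)=-651, f(5)=-1941, f(6)=-5835, f(7)=-17493, f(8)=-52491, f(9)=-157461, f(10)=-472395, f(11)=-1417173, f(12)=-4251531, f(13)=-12754581, f(14)=-38263755, f(15)=-114791253; answer -114791253
Part II: A1 = -114791253; m = 19; 6*(19)^3 - 1*(19)^2 - 1*(19)^1 + 1 = (41154) + (-361) + (-19) + (1) = 40775; answer 40775
Part III: A2 = 40775; r = 41796; 41796 = 2^2 * 3^5 * 43; sigma = (1 + 2 + 4) * (1 + 3 + 9 + 27 + 81 + 243) * (1 + 43) = 7 * 364 * 44 = 112112; answer 112112
Part IV: A3 = 112112; d = 28; cross terms: (-8*-25 - 27*-12)=524, (27*-18 - 28*-25)=214, (28*0 - 20*-18)=360, (20*34 - -30*0)=680, (-30*-12 - -8*34)=632; twice the area = |2410| = 2410; area = 1205; boundary points = 1 + 1 + 2 + 2 + 2 = 8; strictly interior points = area - boundary/2 + 1 = 1202; answer 1202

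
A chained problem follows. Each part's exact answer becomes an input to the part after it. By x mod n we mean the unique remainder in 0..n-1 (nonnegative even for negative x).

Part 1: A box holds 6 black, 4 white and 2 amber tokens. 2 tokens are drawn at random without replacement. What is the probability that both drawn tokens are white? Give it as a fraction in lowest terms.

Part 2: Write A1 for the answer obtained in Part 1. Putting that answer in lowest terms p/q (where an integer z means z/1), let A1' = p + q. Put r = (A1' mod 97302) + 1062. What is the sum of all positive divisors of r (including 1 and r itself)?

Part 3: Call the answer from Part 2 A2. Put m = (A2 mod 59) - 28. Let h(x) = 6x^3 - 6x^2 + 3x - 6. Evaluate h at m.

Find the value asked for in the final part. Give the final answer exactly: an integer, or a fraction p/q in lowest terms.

2706

Part 1: total draws C(12,2) = 66; favorable C(4,2) = 6; P = 1/11; answer 1/11
Part 2: A1 = 1/11; threaded value p + q = 12; r = 1074; 1074 = 2 * 3 * 179; sigma = (1 + 2) * (1 + 3) * (1 + 179) = 3 * 4 * 180 = 2160; answer 2160
Part 3: A2 = 2160; m = 8; 6*(8)^3 - 6*(8)^2 + 3*(8)^1 - 6 = (3072) + (-384) + (24) + (-6) = 2706; answer 2706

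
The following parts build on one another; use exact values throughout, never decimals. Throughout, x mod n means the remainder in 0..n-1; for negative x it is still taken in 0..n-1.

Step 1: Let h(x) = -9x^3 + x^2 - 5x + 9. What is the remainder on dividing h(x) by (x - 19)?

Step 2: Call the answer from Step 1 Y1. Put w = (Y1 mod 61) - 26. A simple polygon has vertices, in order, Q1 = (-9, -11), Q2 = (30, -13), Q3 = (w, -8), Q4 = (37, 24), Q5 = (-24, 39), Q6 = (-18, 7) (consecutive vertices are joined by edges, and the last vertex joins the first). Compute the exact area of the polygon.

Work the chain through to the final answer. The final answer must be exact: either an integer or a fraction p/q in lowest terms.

Step 1: remainder = value at the root: -9*(19)^3 + 1*(19)^2 - 5*(19)^1 + 9 = (-61731) + (361) + (-95) + (9) = -61456; answer -61456
Step 2: Y1 = -61456; w = 6; cross terms: (-9*-13 - 30*-11)=447, (30*-8 - 6*-13)=-162, (6*24 - 37*-8)=440, (37*39 - -24*24)=2019, (-24*7 - -18*39)=534, (-18*-11 - -9*7)=261; twice the area = |3539| = 3539; area = 3539/2; answer 3539/2

3539/2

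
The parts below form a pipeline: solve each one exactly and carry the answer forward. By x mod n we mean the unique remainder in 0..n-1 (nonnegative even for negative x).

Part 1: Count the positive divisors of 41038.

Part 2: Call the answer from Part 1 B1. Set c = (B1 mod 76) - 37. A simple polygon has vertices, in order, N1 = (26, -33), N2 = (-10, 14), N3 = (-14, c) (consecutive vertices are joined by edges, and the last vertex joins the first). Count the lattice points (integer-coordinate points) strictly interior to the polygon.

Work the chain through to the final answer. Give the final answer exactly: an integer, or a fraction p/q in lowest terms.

Part 1: 41038 = 2 * 17^2 * 71; number of divisors = (1+1) * (2+1) * (1+1) = 12; answer 12
Part 2: B1 = 12; c = -25; cross terms: (26*14 - -10*-33)=34, (-10*-25 - -14*14)=446, (-14*-33 - 26*-25)=1112; twice the area = |1592| = 1592; area = 796; boundary points = 1 + 1 + 8 = 10; strictly interior points = area - boundary/2 + 1 = 792; answer 792

792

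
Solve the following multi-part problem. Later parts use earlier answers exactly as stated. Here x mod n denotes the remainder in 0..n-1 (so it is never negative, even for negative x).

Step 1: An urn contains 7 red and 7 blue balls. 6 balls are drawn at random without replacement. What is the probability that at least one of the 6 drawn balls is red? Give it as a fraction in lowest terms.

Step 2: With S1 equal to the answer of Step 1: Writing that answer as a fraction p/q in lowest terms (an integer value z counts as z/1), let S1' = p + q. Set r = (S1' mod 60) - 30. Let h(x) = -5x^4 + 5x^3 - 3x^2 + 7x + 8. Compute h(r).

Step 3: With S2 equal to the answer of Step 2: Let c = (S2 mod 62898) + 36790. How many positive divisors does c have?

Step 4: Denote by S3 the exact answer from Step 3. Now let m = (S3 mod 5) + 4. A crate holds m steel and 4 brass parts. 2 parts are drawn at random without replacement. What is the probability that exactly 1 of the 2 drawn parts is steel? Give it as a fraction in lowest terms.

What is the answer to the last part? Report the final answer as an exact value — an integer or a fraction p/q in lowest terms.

Step 1: total draws C(14,6) = 3003; complement C(7,6) = 7; favorable 3003 - 7 = 2996; P = 428/429; answer 428/429
Step 2: S1 = 428/429; threaded value p + q = 857; r = -13; -5*(-13)^4 + 5*(-13)^3 - 3*(-13)^2 + 7*(-13)^1 + 8 = (-142805) + (-10985) + (-507) + (-91) + (8) = -154380; answer -154380
Step 3: S2 = -154380; c = 71104; 71104 = 2^6 * 11 * 101; number of divisors = (6+1) * (1+1) * (1+1) = 28; answer 28
Step 4: S3 = 28; m = 7; total draws C(11,2) = 55; favorable C(7,1)*C(4,1) = 28; P = 28/55; answer 28/55

28/55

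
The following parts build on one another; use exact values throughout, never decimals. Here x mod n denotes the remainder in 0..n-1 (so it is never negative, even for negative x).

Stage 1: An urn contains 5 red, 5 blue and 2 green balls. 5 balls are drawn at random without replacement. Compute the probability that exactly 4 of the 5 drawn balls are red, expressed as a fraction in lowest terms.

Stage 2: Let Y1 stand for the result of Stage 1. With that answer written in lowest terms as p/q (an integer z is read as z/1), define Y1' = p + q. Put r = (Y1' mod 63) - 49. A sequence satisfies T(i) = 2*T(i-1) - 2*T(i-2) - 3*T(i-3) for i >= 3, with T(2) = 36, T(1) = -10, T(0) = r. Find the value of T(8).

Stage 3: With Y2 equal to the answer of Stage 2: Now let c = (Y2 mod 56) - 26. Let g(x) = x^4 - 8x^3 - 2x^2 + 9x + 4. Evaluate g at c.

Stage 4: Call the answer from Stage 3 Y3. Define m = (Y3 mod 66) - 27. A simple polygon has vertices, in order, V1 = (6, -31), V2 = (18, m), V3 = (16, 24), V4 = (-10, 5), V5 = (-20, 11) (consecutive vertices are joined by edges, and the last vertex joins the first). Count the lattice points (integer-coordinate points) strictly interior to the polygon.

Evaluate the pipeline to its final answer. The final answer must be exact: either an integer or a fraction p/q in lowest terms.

867

Stage 1: total draws C(12,5) = 792; favorable C(5,4)*C(7,1) = 35; P = 35/792; answer 35/792
Stage 2: Y1 = 35/792; threaded value p + q = 827; r = -41; T(3) = 2*(36) - 2*(-10) - 3*(-41) = 215; iterating: T(3)=215, T(4)=388, T(5)=238, T(6)=-945, T(7)=-3530, T(8)=-5884; answer -5884
Stage 3: Y2 = -5884; c = 26; 1*(26)^4 - 8*(26)^3 - 2*(26)^2 + 9*(26)^1 + 4 = (456976) + (-140608) + (-1352) + (234) + (4) = 315254; answer 315254
Stage 4: Y3 = 315254; m = 11; cross terms: (6*11 - 18*-31)=624, (18*24 - 16*11)=256, (16*5 - -10*24)=320, (-10*11 - -20*5)=-10, (-20*-31 - 6*11)=554; twice the area = |1744| = 1744; area = 872; boundary points = 6 + 1 + 1 + 2 + 2 = 12; strictly interior points = area - boundary/2 + 1 = 867; answer 867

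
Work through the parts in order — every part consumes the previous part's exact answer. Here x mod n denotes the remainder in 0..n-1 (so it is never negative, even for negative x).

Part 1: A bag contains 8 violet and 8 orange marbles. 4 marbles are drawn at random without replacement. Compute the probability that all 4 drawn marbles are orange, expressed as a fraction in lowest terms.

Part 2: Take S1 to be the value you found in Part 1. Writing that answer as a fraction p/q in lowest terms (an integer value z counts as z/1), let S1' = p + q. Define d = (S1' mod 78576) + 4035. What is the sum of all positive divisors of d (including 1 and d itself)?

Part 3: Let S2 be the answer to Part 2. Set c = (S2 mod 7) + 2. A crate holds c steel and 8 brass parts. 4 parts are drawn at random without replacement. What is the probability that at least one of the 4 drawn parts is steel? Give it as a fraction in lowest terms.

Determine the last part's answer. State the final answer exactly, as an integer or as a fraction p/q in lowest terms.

Part 1: total draws C(16,4) = 1820; favorable C(8,4) = 70; P = 1/26; answer 1/26
Part 2: S1 = 1/26; threaded value p + q = 27; d = 4062; 4062 = 2 * 3 * 677; sigma = (1 + 2) * (1 + 3) * (1 + 677) = 3 * 4 * 678 = 8136; answer 8136
Part 3: S2 = 8136; c = 4; total draws C(12,4) = 495; complement C(8,4) = 70; favorable 495 - 70 = 425; P = 85/99; answer 85/99

85/99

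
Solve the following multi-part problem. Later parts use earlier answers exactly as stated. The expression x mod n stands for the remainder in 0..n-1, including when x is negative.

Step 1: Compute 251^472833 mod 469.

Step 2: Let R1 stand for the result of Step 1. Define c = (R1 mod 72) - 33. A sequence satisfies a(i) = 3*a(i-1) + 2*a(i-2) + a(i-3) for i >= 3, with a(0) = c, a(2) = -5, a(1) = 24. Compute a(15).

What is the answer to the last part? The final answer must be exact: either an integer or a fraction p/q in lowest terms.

Step 1: squarings mod 469: 251^1=251, 251^2=155, 251^4=106, 251^8=449, 251^16=400, 251^32=71, 251^64=351, 251^128=323, 251^256=211, 251^512=435, 251^1024=218, 251^2048=155, 251^4096=106, 251^8192=449, 251^16384=400, 251^32768=71, 251^65536=351, 251^131072=323, 251^262144=211; 251^472833 = 251^1 * 251^256 * 251^512 * 251^1024 * 251^4096 * 251^8192 * 251^65536 * 251^131072 * 251^262144 = 139 (mod 469); answer 139
Step 2: R1 = 139; c = 34; a(3) = 3*(-5) + 2*(24) + 1*(34) = 67; iterating: a(3)=67, a(4)=215, a(5)=774, a(6)=2819, a(7)=10220, a(8)=37072, a(9)=134475, a(10)=487789, a(11)=1769389, a(12)=6418220, a(13)=23281227, a(14)=84449510, a(15)=306329204; answer 306329204

306329204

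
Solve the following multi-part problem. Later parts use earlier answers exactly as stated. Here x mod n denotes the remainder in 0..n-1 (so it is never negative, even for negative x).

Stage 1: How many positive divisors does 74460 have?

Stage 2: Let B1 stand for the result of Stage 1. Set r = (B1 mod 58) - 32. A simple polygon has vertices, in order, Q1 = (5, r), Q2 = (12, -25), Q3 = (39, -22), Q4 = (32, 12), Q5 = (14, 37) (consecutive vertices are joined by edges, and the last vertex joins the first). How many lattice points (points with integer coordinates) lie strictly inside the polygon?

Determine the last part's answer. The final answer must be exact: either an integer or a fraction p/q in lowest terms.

1307

Stage 1: 74460 = 2^2 * 3 * 5 * 17 * 73; number of divisors = (2+1) * (1+1) * (1+1) * (1+1) * (1+1) = 48; answer 48
Stage 2: B1 = 48; r = 16; cross terms: (5*-25 - 12*16)=-317, (12*-22 - 39*-25)=711, (39*12 - 32*-22)=1172, (32*37 - 14*12)=1016, (14*16 - 5*37)=39; twice the area = |2621| = 2621; area = 2621/2; boundary points = 1 + 3 + 1 + 1 + 3 = 9; strictly interior points = area - boundary/2 + 1 = 1307; answer 1307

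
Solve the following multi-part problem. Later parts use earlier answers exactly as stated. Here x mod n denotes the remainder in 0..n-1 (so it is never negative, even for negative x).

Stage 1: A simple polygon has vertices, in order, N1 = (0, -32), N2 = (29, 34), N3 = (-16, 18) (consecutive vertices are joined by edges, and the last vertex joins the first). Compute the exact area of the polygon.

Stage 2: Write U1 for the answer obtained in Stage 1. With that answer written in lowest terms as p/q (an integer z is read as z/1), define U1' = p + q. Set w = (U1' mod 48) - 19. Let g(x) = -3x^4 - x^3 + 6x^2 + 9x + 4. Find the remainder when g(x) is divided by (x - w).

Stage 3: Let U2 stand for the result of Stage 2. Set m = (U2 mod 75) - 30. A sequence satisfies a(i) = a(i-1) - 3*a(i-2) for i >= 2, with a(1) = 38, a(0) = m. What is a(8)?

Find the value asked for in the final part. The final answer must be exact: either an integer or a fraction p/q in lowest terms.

Stage 1: cross terms: (0*34 - 29*-32)=928, (29*18 - -16*34)=1066, (-16*-32 - 0*18)=512; twice the area = |2506| = 2506; area = 1253; answer 1253
Stage 2: U1 = 1253; threaded value p + q = 1254; w = -13; remainder = value at the root: -3*(-13)^4 - 1*(-13)^3 + 6*(-13)^2 + 9*(-13)^1 + 4 = (-85683) + (2197) + (1014) + (-117) + (4) = -82585; answer -82585
Stage 3: U2 = -82585; m = 35; a(2) = 1*(38) - 3*(35) = -67; iterating: a(2)=-67, a(3)=-181, a(4)=20, a(5)=563, a(6)=503, a(7)=-1186, a(8)=-2695; answer -2695

-2695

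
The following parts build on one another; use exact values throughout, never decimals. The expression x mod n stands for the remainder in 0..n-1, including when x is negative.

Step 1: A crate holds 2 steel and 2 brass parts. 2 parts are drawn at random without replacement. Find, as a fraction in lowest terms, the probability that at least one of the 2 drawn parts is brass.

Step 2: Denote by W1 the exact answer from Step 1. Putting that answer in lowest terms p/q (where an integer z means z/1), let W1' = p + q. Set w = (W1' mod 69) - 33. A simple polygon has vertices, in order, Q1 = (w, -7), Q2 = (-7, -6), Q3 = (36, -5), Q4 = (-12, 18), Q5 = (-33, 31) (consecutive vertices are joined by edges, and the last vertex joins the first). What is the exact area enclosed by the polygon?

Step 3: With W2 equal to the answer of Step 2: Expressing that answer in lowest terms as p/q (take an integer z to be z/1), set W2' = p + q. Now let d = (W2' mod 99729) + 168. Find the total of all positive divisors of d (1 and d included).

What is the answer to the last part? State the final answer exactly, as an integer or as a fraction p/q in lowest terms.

Step 1: total draws C(4,2) = 6; complement C(2,2) = 1; favorable 6 - 1 = 5; P = 5/6; answer 5/6
Step 2: W1 = 5/6; threaded value p + q = 11; w = -22; cross terms: (-22*-6 - -7*-7)=83, (-7*-5 - 36*-6)=251, (36*18 - -12*-5)=588, (-12*31 - -33*18)=222, (-33*-7 - -22*31)=913; twice the area = |2057| = 2057; area = 2057/2; answer 2057/2
Step 3: W2 = 2057/2; threaded value p + q = 2059; d = 2227; 2227 = 17 * 131; sigma = (1 + 17) * (1 + 131) = 18 * 132 = 2376; answer 2376

2376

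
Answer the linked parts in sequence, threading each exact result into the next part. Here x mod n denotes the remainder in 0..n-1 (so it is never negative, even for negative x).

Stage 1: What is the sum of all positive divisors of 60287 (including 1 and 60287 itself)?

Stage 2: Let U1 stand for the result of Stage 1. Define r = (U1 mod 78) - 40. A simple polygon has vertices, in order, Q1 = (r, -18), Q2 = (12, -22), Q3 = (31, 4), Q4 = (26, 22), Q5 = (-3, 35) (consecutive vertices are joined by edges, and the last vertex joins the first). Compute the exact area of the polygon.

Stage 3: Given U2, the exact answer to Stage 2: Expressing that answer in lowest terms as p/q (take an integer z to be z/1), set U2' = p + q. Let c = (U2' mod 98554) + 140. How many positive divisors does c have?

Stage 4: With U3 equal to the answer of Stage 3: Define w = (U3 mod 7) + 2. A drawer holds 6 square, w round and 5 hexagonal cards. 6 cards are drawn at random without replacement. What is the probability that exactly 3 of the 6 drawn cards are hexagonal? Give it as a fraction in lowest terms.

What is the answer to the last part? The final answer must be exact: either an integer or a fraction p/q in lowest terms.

240/1001

Stage 1: 60287 = 19^2 * 167; sigma = (1 + 19 + 361) * (1 + 167) = 381 * 168 = 64008; answer 64008
Stage 2: U1 = 64008; r = 8; cross terms: (8*-22 - 12*-18)=40, (12*4 - 31*-22)=730, (31*22 - 26*4)=578, (26*35 - -3*22)=976, (-3*-18 - 8*35)=-226; twice the area = |2098| = 2098; area = 1049; answer 1049
Stage 3: U2 = 1049; threaded value p + q = 1050; c = 1190; 1190 = 2 * 5 * 7 * 17; number of divisors = (1+1) * (1+1) * (1+1) * (1+1) = 16; answer 16
Stage 4: U3 = 16; w = 4; total draws C(15,6) = 5005; favorable C(5,3)*C(10,3) = 1200; P = 240/1001; answer 240/1001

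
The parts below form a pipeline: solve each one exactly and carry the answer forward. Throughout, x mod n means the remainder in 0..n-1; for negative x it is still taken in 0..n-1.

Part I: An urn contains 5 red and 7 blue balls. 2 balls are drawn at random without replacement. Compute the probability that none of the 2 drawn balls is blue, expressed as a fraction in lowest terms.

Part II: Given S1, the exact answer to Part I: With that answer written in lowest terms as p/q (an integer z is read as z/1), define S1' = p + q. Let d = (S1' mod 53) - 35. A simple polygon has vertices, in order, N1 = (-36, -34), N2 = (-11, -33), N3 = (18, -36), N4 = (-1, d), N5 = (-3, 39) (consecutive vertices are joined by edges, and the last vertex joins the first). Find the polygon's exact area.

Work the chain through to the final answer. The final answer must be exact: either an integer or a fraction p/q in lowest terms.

1649

Part I: total draws C(12,2) = 66; favorable C(5,2) = 10; P = 5/33; answer 5/33
Part II: S1 = 5/33; threaded value p + q = 38; d = 3; cross terms: (-36*-33 - -11*-34)=814, (-11*-36 - 18*-33)=990, (18*3 - -1*-36)=18, (-1*39 - -3*3)=-30, (-3*-34 - -36*39)=1506; twice the area = |3298| = 3298; area = 1649; answer 1649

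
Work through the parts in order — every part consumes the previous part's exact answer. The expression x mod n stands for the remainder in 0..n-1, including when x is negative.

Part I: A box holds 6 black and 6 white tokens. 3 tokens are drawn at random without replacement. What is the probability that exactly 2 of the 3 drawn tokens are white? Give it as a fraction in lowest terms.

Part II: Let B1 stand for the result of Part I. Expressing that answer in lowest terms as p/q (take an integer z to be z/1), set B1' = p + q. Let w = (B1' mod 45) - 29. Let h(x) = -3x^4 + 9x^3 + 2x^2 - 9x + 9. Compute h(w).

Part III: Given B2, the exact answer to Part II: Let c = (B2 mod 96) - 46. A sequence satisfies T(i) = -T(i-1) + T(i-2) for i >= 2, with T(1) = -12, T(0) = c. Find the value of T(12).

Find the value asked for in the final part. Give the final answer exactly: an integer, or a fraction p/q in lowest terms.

-319

Part I: total draws C(12,3) = 220; favorable C(6,2)*C(6,1) = 90; P = 9/22; answer 9/22
Part II: B1 = 9/22; threaded value p + q = 31; w = 2; -3*(2)^4 + 9*(2)^3 + 2*(2)^2 - 9*(2)^1 + 9 = (-48) + (72) + (8) + (-18) + (9) = 23; answer 23
Part III: B2 = 23; c = -23; T(2) = -1*(-12) + 1*(-23) = -11; iterating: T(2)=-11, T(3)=-1, T(4)=-10, T(5)=9, T(6)=-19, T(7)=28, T(8)=-47, T(9)=75, T(10)=-122, T(11)=197, T(12)=-319; answer -319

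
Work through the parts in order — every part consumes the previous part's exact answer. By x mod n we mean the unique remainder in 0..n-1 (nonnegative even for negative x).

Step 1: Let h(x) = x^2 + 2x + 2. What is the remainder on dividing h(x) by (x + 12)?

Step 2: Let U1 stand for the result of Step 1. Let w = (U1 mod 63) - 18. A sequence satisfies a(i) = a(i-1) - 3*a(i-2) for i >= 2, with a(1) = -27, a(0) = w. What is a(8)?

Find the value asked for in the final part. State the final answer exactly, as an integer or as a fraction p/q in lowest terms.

-654

Step 1: remainder = value at the root: 1*(-12)^2 + 2*(-12)^1 + 2 = (144) + (-24) + (2) = 122; answer 122
Step 2: U1 = 122; w = 41; a(2) = 1*(-27) - 3*(41) = -150; iterating: a(2)=-150, a(3)=-69, a(4)=381, a(5)=588, a(6)=-555, a(7)=-2319, a(8)=-654; answer -654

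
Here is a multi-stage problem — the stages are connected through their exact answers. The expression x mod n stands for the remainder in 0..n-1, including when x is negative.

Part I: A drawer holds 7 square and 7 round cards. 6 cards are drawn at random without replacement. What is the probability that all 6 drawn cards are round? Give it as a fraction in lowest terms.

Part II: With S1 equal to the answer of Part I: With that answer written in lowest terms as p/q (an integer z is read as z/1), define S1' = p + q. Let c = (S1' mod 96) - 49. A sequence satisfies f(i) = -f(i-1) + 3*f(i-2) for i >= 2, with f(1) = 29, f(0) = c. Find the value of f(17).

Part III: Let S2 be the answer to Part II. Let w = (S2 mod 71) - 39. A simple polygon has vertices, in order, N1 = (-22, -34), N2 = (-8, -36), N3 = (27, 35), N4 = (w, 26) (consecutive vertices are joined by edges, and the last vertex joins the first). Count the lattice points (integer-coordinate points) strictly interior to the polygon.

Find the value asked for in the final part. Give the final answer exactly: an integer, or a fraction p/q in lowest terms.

2205

Part I: total draws C(14,6) = 3003; favorable C(7,6) = 7; P = 1/429; answer 1/429
Part II: S1 = 1/429; threaded value p + q = 430; c = -3; f(2) = -1*(29) + 3*(-3) = -38; iterating: f(2)=-38, f(3)=125, f(4)=-239, f(5)=614, f(6)=-1331, f(7)=3173, f(8)=-7166, f(9)=16685, f(10)=-38183, f(11)=88238, f(12)=-202787, f(13)=467501, f(14)=-1075862, f(15)=2478365, f(16)=-5705951, f(17)=13141046; answer 13141046
Part III: S2 = 13141046; w = -28; cross terms: (-22*-36 - -8*-34)=520, (-8*35 - 27*-36)=692, (27*26 - -28*35)=1682, (-28*-34 - -22*26)=1524; twice the area = |4418| = 4418; area = 2209; boundary points = 2 + 1 + 1 + 6 = 10; strictly interior points = area - boundary/2 + 1 = 2205; answer 2205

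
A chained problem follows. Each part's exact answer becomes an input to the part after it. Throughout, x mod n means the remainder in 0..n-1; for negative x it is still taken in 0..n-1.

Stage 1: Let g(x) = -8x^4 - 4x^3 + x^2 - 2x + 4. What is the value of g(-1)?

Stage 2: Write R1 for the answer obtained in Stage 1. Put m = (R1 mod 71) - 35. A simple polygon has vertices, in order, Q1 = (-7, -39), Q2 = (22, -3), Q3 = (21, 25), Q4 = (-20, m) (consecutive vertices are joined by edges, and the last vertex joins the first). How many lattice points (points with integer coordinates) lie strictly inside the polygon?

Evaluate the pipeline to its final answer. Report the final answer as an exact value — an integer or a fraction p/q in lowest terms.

Stage 1: -8*(-1)^4 - 4*(-1)^3 + 1*(-1)^2 - 2*(-1)^1 + 4 = (-8) + (4) + (1) + (2) + (4) = 3; answer 3
Stage 2: R1 = 3; m = -32; cross terms: (-7*-3 - 22*-39)=879, (22*25 - 21*-3)=613, (21*-32 - -20*25)=-172, (-20*-39 - -7*-32)=556; twice the area = |1876| = 1876; area = 938; boundary points = 1 + 1 + 1 + 1 = 4; strictly interior points = area - boundary/2 + 1 = 937; answer 937

937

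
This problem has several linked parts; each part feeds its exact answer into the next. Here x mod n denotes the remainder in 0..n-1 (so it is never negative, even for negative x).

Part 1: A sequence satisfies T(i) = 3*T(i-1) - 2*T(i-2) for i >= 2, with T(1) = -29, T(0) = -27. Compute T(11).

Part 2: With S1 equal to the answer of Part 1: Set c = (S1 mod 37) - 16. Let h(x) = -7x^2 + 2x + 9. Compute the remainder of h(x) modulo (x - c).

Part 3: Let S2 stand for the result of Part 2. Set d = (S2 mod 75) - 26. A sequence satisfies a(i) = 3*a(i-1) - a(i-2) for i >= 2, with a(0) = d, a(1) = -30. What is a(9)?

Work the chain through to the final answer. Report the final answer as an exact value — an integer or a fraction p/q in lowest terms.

-106143

Part 1: T(2) = 3*(-29) - 2*(-27) = -33; iterating: T(2)=-33, T(3)=-41, T(4)=-57, T(5)=-89, T(6)=-153, T(7)=-281, T(8)=-537, T(9)=-1049, T(10)=-2073, T(11)=-4121; answer -4121
Part 2: S1 = -4121; c = 7; remainder = value at the root: -7*(7)^2 + 2*(7)^1 + 9 = (-343) + (14) + (9) = -320; answer -320
Part 3: S2 = -320; d = 29; a(2) = 3*(-30) - 1*(29) = -119; iterating: a(2)=-119, a(3)=-327, a(4)=-862, a(5)=-2259, a(6)=-5915, a(7)=-15486, a(8)=-40543, a(9)=-106143; answer -106143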